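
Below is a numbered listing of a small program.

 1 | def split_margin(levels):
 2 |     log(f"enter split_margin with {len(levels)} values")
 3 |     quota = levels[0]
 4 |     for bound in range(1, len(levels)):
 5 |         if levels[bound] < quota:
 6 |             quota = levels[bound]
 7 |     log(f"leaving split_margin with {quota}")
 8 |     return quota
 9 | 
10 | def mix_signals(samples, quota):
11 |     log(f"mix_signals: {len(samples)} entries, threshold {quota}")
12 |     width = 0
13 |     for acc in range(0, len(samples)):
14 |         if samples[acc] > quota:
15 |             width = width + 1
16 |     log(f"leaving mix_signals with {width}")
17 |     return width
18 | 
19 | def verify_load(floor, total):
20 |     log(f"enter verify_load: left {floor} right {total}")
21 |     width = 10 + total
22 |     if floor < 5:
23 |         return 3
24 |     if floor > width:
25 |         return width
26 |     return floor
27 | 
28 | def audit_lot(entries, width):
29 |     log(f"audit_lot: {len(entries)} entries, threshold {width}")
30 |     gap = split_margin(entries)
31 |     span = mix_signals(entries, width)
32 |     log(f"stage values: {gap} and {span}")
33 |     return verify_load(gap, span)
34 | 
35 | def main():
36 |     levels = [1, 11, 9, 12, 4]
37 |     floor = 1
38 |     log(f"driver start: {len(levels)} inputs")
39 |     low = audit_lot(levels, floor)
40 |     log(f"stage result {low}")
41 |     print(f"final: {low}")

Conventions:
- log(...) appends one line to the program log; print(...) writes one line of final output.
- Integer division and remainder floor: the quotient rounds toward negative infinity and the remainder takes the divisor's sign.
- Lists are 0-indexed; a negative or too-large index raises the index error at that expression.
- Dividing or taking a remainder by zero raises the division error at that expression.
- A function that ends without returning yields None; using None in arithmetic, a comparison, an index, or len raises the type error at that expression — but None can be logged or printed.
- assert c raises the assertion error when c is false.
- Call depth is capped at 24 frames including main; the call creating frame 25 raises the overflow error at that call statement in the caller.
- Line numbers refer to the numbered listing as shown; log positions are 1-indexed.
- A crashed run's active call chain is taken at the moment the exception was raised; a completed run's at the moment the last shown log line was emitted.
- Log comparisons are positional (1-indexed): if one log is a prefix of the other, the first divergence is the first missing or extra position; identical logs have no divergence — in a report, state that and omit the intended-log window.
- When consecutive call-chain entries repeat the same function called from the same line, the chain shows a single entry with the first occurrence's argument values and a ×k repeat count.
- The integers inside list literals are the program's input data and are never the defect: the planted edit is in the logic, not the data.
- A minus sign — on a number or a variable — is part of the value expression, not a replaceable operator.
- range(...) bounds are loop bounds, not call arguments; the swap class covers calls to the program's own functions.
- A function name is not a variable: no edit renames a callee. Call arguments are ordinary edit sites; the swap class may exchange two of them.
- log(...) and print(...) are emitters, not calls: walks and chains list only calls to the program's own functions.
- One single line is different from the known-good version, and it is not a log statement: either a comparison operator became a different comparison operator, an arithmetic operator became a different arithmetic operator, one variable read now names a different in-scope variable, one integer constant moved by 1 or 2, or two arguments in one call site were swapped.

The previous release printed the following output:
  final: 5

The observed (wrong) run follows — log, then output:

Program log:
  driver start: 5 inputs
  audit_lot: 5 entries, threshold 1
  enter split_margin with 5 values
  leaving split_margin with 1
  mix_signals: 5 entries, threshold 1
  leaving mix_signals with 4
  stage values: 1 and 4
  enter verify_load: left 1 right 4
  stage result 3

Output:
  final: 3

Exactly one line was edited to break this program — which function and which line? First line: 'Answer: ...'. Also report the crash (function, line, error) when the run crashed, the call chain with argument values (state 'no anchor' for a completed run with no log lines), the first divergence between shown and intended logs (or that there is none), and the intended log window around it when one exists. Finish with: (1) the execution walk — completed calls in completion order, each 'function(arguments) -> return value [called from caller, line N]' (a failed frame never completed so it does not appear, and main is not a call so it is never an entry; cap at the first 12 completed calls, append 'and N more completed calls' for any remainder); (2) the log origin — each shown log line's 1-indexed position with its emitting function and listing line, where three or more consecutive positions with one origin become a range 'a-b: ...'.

Answer: the defect is in verify_load at line 23.
Key fact: Log line 9 is where behavior first shows: 'stage result 3' appears instead of 'stage result 5'.
Call chain: main.
First divergence: position 9 — shown 'stage result 3', intended 'stage result 5'.
Intended log window:
  7: stage values: 1 and 4
  8: enter verify_load: left 1 right 4
  9: stage result 5
Execution walk:
  split_margin([1, 11, 9, 12, 4]) -> 1  [called from audit_lot, line 30]
  mix_signals([1, 11, 9, 12, 4], 1) -> 4  [called from audit_lot, line 31]
  verify_load(1, 4) -> 3  [called from audit_lot, line 33]
  audit_lot([1, 11, 9, 12, 4], 1) -> 3  [called from main, line 39]
Log origin:
  1: logged in main at line 38
  2: logged in audit_lot at line 29
  3: logged in split_margin at line 2
  4: logged in split_margin at line 7
  5: logged in mix_signals at line 11
  6: logged in mix_signals at line 16
  7: logged in audit_lot at line 32
  8: logged in verify_load at line 20
  9: logged in main at line 40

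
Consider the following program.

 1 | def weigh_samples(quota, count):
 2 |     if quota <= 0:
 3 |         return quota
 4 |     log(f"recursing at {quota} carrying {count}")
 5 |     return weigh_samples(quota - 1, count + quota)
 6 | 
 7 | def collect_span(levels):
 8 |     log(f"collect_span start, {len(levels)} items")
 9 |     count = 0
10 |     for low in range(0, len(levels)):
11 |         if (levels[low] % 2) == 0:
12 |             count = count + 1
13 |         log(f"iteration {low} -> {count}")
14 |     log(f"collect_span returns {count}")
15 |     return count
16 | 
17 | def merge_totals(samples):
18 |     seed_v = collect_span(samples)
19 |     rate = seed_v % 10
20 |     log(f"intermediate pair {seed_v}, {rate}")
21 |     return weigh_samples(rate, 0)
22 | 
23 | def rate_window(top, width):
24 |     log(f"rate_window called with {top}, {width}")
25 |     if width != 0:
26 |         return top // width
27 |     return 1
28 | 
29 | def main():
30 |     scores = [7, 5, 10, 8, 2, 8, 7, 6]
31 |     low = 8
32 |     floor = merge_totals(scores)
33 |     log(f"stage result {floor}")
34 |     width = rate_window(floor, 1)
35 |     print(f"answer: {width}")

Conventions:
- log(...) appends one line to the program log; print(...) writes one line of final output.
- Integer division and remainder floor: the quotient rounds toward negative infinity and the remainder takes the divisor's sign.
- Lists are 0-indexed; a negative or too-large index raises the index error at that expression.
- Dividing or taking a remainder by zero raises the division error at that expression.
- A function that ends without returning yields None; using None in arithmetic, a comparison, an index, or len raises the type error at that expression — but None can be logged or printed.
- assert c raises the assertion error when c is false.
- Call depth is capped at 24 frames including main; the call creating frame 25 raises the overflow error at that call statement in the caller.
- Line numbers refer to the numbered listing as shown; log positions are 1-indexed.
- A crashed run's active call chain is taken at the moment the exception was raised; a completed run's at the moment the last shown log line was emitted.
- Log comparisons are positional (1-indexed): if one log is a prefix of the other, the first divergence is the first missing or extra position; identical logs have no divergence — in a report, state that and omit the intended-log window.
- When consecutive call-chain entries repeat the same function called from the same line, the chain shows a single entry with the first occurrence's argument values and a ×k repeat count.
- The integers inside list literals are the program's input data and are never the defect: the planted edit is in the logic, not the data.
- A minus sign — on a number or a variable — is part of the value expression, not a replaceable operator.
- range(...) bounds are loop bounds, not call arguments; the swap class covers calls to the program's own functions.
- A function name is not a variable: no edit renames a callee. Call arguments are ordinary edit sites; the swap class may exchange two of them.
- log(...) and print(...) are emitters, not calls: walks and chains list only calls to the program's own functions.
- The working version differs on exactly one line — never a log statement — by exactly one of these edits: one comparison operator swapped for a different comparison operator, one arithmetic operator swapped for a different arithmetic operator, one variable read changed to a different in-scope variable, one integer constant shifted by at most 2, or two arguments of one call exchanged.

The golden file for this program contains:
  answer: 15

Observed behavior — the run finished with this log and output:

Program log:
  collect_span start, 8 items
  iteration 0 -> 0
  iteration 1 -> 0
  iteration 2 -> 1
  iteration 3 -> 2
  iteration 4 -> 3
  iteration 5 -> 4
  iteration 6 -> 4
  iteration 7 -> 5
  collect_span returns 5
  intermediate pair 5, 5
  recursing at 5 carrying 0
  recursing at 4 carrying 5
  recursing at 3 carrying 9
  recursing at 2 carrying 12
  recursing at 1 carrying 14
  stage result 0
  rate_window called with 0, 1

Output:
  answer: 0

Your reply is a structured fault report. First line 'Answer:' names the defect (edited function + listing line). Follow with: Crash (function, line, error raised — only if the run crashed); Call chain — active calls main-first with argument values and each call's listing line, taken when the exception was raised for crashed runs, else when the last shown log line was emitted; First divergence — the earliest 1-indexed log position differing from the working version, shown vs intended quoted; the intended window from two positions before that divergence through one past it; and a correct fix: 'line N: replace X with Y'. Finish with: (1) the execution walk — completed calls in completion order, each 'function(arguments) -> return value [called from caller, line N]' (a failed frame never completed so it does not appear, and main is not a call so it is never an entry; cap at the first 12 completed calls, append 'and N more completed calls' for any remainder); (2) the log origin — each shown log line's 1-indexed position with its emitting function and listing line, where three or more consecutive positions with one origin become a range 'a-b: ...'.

Answer: the defect is in weigh_samples at line 3.
The tell: Everything matches until log position 17, which reads 'stage result 0' in place of 'stage result 15'.
Call chain: main -> rate_window(0, 1) (called at line 34).
First divergence: at position 17 the run shows 'stage result 0' where the working version logs 'stage result 15'.
Intended log window:
  15: recursing at 2 carrying 12
  16: recursing at 1 carrying 14
  17: stage result 15
  18: rate_window called with 15, 1
Execution walk:
  collect_span([7, 5, 10, 8, 2, 8, 7, 6]) -> 5  [called from merge_totals, line 18]
  weigh_samples(0, 15) -> 0  [called from weigh_samples, line 5]
  weigh_samples(1, 14) -> 0  [called from weigh_samples, line 5]
  weigh_samples(2, 12) -> 0  [called from weigh_samples, line 5]
  weigh_samples(3, 9) -> 0  [called from weigh_samples, line 5]
  weigh_samples(4, 5) -> 0  [called from weigh_samples, line 5]
  weigh_samples(5, 0) -> 0  [called from merge_totals, line 21]
  merge_totals([7, 5, 10, 8, 2, 8, 7, 6]) -> 0  [called from main, line 32]
  rate_window(0, 1) -> 0  [called from main, line 34]
Origin of each log line:
  1: from collect_span, line 8
  2-9: from collect_span, line 13
  10: from collect_span, line 14
  11: from merge_totals, line 20
  12-16: from weigh_samples, line 4
  17: from main, line 33
  18: from rate_window, line 24
A correct fix: line 3: replace `quota` with `count`.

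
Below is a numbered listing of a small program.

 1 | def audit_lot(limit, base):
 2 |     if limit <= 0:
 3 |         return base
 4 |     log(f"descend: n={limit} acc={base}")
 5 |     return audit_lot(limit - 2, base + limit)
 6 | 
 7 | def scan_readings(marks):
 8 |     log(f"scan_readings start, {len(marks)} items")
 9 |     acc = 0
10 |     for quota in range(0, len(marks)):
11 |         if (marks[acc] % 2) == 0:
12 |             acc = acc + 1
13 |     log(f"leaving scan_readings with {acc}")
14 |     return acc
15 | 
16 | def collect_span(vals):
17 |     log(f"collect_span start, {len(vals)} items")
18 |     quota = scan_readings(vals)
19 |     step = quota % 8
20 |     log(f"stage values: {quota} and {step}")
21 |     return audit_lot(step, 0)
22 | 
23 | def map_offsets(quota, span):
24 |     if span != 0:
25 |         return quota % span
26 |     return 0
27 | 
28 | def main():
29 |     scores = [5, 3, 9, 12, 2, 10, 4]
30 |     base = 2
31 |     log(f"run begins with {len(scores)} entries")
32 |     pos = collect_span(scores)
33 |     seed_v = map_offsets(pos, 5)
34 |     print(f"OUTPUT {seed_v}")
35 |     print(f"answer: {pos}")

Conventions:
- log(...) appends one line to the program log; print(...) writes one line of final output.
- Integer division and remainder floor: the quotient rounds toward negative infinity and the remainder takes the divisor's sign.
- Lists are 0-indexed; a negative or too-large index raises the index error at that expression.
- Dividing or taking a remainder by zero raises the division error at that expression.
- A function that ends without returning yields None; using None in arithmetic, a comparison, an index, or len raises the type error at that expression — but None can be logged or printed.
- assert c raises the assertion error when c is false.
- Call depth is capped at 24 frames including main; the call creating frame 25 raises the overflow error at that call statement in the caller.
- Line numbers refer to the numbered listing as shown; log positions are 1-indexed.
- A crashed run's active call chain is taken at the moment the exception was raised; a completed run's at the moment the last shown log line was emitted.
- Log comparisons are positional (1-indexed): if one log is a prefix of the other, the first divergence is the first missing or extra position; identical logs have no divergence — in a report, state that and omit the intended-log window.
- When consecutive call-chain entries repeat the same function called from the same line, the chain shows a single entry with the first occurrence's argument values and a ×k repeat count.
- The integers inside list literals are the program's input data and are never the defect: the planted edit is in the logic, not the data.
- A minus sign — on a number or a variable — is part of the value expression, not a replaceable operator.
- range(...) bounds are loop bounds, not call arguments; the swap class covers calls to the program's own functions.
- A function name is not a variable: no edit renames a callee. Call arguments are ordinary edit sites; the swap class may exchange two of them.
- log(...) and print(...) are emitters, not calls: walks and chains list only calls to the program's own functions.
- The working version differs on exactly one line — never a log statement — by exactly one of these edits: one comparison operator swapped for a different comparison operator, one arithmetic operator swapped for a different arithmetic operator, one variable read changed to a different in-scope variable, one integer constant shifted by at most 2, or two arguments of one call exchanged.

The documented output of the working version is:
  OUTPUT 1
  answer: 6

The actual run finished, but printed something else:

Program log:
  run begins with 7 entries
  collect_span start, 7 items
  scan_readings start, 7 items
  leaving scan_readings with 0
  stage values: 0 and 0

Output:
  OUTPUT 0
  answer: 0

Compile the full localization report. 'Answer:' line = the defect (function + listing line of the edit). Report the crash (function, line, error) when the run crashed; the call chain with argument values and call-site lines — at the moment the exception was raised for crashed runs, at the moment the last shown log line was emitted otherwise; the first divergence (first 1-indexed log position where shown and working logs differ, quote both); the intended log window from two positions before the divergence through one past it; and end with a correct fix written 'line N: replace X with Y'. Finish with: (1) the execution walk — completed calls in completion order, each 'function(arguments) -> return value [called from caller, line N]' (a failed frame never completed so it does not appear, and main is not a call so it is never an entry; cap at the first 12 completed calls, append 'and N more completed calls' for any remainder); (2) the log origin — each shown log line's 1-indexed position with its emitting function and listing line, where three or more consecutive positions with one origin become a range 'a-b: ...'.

Answer: the defect is in scan_readings at line 11.
The tell: Position 4 is the first bad log line: 'leaving scan_readings with 0' should read 'leaving scan_readings with 4'.
Call chain: main -> collect_span([5, 3, 9, 12, 2, 10, 4]) (called at line 32).
First divergence: position 4 — the shown line 'leaving scan_readings with 0' should read 'leaving scan_readings with 4'.
Intended log window:
  2: collect_span start, 7 items
  3: scan_readings start, 7 items
  4: leaving scan_readings with 4
  5: stage values: 4 and 4
Execution walk:
  scan_readings([5, 3, 9, 12, 2, 10, 4]) -> 0  [called from collect_span, line 18]
  audit_lot(0, 0) -> 0  [called from collect_span, line 21]
  collect_span([5, 3, 9, 12, 2, 10, 4]) -> 0  [called from main, line 32]
  map_offsets(0, 5) -> 0  [called from main, line 33]
Origin of each log line:
  1: from main, line 31
  2: from collect_span, line 17
  3: from scan_readings, line 8
  4: from scan_readings, line 13
  5: from collect_span, line 20
A correct fix: line 11: replace `acc` with `quota`.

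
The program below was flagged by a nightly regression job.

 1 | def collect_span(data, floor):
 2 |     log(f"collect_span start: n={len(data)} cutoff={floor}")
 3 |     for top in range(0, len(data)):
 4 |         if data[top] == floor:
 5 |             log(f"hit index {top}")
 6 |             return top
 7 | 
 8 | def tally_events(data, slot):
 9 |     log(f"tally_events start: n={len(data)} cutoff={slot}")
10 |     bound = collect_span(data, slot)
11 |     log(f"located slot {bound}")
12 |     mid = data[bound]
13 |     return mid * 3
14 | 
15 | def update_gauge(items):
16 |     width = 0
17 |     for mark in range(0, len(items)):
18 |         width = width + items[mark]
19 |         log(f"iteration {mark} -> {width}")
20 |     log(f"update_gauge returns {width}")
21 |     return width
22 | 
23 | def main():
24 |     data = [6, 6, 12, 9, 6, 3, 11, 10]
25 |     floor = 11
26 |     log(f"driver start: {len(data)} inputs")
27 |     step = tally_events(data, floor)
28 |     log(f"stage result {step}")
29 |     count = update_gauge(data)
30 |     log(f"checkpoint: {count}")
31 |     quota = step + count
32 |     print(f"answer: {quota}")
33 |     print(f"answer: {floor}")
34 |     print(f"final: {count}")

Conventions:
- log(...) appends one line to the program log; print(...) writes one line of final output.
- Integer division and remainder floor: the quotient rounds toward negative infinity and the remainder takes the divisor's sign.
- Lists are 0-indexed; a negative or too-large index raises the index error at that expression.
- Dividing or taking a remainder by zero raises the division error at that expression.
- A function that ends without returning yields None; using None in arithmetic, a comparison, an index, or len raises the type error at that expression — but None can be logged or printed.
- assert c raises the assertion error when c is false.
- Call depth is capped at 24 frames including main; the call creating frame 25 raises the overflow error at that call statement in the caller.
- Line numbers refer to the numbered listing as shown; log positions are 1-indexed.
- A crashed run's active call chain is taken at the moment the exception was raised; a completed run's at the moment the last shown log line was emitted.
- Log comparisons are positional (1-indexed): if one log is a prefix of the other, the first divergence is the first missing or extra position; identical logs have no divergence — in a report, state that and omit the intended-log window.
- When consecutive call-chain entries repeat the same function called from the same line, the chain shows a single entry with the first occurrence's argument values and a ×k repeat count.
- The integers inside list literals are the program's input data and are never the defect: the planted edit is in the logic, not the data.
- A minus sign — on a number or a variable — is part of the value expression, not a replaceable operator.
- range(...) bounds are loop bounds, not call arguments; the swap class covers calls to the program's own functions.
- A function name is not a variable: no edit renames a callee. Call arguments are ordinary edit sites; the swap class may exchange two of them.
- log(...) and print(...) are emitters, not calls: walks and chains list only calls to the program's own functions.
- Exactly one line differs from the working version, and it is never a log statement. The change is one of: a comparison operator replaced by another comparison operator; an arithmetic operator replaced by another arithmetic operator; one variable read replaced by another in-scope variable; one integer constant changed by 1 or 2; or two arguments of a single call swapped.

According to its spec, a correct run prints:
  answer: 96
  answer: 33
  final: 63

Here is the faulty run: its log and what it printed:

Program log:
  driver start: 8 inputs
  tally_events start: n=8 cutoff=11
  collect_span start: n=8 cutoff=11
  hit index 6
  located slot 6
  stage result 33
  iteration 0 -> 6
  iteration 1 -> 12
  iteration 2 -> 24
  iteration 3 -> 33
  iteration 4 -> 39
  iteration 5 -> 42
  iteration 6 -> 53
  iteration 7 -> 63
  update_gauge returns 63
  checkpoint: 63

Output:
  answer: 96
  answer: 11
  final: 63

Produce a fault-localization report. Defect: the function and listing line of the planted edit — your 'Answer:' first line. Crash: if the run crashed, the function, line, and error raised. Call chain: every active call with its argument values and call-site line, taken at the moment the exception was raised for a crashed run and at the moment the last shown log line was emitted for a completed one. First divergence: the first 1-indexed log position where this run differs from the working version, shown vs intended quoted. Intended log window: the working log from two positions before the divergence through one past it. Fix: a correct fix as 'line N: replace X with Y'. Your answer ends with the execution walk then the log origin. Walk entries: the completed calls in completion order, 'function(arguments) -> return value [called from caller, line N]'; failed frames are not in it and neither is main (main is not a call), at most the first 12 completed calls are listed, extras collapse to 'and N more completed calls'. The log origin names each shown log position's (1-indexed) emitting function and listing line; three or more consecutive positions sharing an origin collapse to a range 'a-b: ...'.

Answer: the defect is in main at line 33.
The tell: Every logged value matches the working version; the printed result is what differs.
Call chain: main.
First divergence: none; the two logs match at every position.
Execution walk:
  collect_span([6, 6, 12, 9, 6, 3, 11, 10], 11) -> 6  [called from tally_events, line 10]
  tally_events([6, 6, 12, 9, 6, 3, 11, 10], 11) -> 33  [called from main, line 27]
  update_gauge([6, 6, 12, 9, 6, 3, 11, 10]) -> 63  [called from main, line 29]
Log origins:
  1: logged in main at line 26
  2: logged in tally_events at line 9
  3: logged in collect_span at line 2
  4: logged in collect_span at line 5
  5: logged in tally_events at line 11
  6: logged in main at line 28
  7-14: logged in update_gauge at line 19
  15: logged in update_gauge at line 20
  16: logged in main at line 30
A correct fix: line 33: replace `floor` with `step`.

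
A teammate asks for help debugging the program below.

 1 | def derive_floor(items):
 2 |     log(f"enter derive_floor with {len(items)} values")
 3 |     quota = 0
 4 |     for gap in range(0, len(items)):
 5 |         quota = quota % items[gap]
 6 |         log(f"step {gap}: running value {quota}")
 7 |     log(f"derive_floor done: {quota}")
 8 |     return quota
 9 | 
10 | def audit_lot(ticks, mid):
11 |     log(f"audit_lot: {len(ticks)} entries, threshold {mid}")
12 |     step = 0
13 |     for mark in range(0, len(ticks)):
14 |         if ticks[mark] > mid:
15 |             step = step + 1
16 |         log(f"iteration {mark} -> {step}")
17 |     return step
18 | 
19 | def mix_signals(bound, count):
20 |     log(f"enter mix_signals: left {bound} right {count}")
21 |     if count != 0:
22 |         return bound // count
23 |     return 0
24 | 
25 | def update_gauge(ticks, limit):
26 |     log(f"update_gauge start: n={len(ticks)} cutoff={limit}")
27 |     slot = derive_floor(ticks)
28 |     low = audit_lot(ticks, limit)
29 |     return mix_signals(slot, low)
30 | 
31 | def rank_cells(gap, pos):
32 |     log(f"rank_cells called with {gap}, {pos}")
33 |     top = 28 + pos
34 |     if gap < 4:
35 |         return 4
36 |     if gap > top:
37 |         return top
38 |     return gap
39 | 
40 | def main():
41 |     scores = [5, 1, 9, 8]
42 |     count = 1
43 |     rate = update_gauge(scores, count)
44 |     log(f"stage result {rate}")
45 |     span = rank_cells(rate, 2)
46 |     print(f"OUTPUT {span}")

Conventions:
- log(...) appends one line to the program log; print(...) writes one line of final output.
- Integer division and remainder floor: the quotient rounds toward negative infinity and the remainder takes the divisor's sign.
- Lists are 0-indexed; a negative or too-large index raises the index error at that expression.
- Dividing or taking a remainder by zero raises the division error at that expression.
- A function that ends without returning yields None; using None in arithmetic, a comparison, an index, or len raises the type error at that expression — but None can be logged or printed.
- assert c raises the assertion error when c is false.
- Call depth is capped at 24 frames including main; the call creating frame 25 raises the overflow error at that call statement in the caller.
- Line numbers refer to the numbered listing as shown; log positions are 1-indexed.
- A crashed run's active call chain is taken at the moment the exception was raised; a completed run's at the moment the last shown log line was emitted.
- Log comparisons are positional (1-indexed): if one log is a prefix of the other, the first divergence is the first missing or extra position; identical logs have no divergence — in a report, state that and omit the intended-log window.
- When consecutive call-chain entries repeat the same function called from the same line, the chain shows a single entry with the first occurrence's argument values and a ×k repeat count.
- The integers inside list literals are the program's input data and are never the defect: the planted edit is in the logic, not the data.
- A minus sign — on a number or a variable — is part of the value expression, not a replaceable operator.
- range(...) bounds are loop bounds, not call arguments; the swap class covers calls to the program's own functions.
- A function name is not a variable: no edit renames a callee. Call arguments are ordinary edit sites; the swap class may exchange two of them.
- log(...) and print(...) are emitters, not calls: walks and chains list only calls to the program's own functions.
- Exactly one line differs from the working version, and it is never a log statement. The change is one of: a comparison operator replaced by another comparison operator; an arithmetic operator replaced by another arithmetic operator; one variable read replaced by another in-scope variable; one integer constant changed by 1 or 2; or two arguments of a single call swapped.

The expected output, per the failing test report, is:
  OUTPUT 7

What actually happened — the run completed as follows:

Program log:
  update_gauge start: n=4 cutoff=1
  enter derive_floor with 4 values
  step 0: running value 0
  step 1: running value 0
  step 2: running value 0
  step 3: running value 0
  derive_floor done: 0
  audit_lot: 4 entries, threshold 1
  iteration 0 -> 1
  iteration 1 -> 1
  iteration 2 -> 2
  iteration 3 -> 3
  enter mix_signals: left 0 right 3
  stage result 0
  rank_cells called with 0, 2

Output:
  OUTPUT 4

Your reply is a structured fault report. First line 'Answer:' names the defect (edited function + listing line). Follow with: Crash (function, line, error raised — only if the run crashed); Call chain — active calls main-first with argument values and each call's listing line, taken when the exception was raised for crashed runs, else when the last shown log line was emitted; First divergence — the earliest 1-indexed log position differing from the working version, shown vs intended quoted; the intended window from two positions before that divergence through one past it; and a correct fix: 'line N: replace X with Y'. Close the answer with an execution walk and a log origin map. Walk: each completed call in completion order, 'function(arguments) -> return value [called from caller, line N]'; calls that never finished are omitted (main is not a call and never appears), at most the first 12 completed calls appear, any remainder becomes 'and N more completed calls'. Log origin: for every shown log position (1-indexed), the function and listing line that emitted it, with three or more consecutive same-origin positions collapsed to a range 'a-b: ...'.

Answer: the defect is in derive_floor at line 5.
The tell: The log first diverges at position 3: the faulty run prints 'step 0: running value 0' where the working version prints 'step 0: running value 5'.
Call chain: main -> rank_cells(0, 2) (called at line 45).
First divergence: position 3 — the shown line 'step 0: running value 0' should read 'step 0: running value 5'.
Intended log window:
  1: update_gauge start: n=4 cutoff=1
  2: enter derive_floor with 4 values
  3: step 0: running value 5
  4: step 1: running value 6
Execution walk:
  derive_floor([5, 1, 9, 8]) -> 0  [called from update_gauge, line 27]
  audit_lot([5, 1, 9, 8], 1) -> 3  [called from update_gauge, line 28]
  mix_signals(0, 3) -> 0  [called from update_gauge, line 29]
  update_gauge([5, 1, 9, 8], 1) -> 0  [called from main, line 43]
  rank_cells(0, 2) -> 4  [called from main, line 45]
Log origin:
  1 — update_gauge, line 26
  2 — derive_floor, line 2
  3-6 — derive_floor, line 6
  7 — derive_floor, line 7
  8 — audit_lot, line 11
  9-12 — audit_lot, line 16
  13 — mix_signals, line 20
  14 — main, line 44
  15 — rank_cells, line 32
A correct fix: line 5: replace `%` with `+`.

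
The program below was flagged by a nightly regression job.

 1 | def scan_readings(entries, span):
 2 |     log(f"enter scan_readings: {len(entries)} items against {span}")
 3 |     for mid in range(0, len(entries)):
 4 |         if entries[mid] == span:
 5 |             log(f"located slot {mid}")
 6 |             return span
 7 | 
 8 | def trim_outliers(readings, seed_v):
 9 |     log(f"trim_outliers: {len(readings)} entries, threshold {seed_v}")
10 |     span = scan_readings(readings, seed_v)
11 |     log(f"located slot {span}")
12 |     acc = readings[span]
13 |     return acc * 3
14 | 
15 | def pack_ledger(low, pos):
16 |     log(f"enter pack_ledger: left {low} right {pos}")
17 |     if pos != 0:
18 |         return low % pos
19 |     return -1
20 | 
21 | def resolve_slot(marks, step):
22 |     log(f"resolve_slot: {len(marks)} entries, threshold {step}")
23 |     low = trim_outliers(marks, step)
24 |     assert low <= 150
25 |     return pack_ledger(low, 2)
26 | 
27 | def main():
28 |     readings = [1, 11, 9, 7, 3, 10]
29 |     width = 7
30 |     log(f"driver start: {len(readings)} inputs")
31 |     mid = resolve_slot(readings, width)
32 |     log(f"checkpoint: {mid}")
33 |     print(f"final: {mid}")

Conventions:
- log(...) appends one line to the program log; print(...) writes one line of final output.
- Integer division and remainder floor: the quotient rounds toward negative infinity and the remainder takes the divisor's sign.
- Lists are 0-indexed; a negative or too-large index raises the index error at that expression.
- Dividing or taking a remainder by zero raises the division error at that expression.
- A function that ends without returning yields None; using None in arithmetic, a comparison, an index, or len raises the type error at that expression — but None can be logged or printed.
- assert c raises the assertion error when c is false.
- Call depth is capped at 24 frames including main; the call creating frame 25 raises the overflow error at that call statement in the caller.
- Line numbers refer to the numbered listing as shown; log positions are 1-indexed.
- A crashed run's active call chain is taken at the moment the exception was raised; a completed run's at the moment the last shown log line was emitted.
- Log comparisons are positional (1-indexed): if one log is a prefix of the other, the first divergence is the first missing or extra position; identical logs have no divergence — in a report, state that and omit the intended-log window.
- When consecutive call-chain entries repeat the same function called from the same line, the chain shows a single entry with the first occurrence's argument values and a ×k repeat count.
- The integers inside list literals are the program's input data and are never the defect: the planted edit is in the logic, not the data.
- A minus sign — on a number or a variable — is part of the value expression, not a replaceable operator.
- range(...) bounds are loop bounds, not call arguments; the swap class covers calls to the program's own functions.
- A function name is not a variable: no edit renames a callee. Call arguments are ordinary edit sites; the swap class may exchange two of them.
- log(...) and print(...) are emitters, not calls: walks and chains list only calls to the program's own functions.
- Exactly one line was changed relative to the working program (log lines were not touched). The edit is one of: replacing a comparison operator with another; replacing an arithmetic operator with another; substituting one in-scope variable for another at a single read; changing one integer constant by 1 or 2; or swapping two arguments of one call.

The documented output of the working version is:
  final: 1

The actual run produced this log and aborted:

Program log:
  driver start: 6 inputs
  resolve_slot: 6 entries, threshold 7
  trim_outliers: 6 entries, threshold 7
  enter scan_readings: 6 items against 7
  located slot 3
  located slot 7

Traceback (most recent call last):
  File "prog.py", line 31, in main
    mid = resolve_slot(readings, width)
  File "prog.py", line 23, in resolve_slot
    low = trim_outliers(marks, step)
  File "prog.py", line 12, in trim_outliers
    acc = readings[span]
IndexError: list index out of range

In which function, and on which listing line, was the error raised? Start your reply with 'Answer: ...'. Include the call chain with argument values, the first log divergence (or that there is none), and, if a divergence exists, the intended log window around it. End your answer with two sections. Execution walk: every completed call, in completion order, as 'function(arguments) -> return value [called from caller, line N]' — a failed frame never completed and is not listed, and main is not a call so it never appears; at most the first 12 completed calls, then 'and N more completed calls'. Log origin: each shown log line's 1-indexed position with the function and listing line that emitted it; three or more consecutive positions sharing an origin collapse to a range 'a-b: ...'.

Answer: the error was raised in trim_outliers, line 12.
The tell: Everything matches until log position 6, which reads 'located slot 7' in place of 'located slot 3'.
Call chain: main -> resolve_slot([1, 11, 9, 7, 3, 10], 7) (called at line 31) -> trim_outliers([1, 11, 9, 7, 3, 10], 7) (called at line 23).
First divergence: position 6 — shown 'located slot 7', intended 'located slot 3'.
Intended log window:
  4: enter scan_readings: 6 items against 7
  5: located slot 3
  6: located slot 3
  7: enter pack_ledger: left 21 right 2
Execution walk:
  scan_readings([1, 11, 9, 7, 3, 10], 7) -> 7  [called from trim_outliers, line 10]
Origin of each log line:
  1 — main, line 30
  2 — resolve_slot, line 22
  3 — trim_outliers, line 9
  4 — scan_readings, line 2
  5 — scan_readings, line 5
  6 — trim_outliers, line 11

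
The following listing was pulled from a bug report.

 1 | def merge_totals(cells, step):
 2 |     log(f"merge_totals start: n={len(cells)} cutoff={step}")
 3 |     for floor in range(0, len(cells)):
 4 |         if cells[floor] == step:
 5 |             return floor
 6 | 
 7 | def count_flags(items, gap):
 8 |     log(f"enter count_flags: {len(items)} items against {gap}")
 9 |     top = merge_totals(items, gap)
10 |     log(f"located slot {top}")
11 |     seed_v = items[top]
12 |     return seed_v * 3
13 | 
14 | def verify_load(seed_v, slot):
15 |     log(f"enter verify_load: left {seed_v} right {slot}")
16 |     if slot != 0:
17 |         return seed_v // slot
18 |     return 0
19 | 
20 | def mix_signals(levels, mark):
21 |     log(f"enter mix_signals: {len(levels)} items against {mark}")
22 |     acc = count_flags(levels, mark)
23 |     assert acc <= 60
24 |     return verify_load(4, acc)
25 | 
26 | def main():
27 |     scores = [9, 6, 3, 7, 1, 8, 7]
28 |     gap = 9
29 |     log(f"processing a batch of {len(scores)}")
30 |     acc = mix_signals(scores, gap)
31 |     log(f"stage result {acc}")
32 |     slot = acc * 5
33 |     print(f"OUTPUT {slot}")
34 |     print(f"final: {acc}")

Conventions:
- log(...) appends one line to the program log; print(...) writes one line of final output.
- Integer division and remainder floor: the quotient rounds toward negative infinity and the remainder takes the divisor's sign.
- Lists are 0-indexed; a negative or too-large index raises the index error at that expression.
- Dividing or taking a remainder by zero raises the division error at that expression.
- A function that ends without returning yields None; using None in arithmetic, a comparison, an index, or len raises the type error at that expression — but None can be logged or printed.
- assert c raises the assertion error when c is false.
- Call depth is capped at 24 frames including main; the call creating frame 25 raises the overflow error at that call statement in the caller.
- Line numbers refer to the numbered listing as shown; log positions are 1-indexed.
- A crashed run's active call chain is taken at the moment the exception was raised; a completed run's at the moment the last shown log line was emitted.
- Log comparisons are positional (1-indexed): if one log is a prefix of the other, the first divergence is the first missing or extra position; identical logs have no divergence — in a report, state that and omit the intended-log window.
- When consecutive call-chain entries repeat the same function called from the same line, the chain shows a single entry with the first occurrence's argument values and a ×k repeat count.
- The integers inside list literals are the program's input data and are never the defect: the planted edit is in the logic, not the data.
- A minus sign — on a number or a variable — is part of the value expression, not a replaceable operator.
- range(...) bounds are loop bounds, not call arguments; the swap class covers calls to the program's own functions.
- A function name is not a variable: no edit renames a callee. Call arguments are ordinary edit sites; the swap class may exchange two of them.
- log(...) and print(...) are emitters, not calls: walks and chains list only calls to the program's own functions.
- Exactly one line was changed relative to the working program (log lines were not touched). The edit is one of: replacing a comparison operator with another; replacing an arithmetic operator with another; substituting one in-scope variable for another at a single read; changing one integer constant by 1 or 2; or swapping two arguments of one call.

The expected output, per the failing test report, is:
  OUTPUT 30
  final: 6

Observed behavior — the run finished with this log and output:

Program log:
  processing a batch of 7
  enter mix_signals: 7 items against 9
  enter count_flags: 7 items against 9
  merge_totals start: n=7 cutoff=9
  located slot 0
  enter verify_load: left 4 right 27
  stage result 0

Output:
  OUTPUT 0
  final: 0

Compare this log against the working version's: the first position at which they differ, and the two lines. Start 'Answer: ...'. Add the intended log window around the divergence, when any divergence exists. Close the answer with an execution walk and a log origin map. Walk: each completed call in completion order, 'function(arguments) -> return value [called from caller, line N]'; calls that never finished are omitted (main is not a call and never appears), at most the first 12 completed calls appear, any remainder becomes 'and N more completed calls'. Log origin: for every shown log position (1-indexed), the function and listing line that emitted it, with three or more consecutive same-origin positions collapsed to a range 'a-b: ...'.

Answer: position 6 — shown 'enter verify_load: left 4 right 27', intended 'enter verify_load: left 27 right 4'.
Intended log window:
  4: merge_totals start: n=7 cutoff=9
  5: located slot 0
  6: enter verify_load: left 27 right 4
  7: stage result 6
Execution walk:
  merge_totals([9, 6, 3, 7, 1, 8, 7], 9) -> 0  [called from count_flags, line 9]
  count_flags([9, 6, 3, 7, 1, 8, 7], 9) -> 27  [called from mix_signals, line 22]
  verify_load(4, 27) -> 0  [called from mix_signals, line 24]
  mix_signals([9, 6, 3, 7, 1, 8, 7], 9) -> 0  [called from main, line 30]
Log origins:
  1 — main, line 29
  2 — mix_signals, line 21
  3 — count_flags, line 8
  4 — merge_totals, line 2
  5 — count_flags, line 10
  6 — verify_load, line 15
  7 — main, line 31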